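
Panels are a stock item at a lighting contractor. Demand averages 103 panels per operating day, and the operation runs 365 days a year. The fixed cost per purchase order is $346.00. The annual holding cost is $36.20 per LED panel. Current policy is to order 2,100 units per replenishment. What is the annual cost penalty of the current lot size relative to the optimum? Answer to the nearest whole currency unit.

Annual demand D = 103 × 365 = 37,595.
EOQ = √(2DS/H) = √(2 × 37,595 × 346 / 36.2) ≈ 847.74.
Cost at Q* = (D/Q*)S + (Q*/2)H = √(2DSH) ≈ $30,688.27.
Cost at Q = 2,100: (37,595/2,100)×346 + (2,100/2)×36.2 = $6,194.22 + $38,010.00 = $44,204.22.
Excess = $44,204.22 − $30,688.27 = $13,515.96.

Extra cost ≈ $13,516 per year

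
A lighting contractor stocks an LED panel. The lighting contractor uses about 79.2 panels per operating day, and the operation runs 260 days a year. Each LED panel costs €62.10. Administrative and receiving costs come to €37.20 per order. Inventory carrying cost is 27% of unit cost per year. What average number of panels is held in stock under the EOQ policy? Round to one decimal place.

Average inventory ≈ 151.1 panels

Annual demand D = 79.2 × 260 = 20,592.
Holding cost H = 0.27 × €62.10 = €16.7670 per unit per year.
EOQ = √(2DS/H) = √(2 × 20,592 × 37.2 / 16.767) ≈ 302.28.
Average inventory = Q*/2 ≈ 302.28 / 2 = 151.140.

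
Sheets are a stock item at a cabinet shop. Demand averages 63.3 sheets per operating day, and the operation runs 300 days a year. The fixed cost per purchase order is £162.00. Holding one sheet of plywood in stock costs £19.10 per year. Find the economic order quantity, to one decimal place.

Annual demand D = 63.3 × 300 = 18,990.
EOQ = √(2DS / H) = √(2 × 18,990 × 162 / 19.1).
= √(6,152,760 / 19.1) = √322,134.0314 ≈ 567.569.

Q* ≈ 567.6 sheets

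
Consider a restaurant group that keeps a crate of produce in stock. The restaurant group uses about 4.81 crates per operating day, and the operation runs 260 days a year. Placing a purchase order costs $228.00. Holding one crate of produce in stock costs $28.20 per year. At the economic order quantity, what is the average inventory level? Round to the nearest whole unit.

Average inventory ≈ 71 crates

Annual demand D = 4.81 × 260 = 1,250.6.
The optimal lot size = √(2DS/H) = √(2 × 1,250.6 × 228 / 28.2) ≈ 142.21.
Average inventory = Q*/2 ≈ 142.21 / 2 = 71.103.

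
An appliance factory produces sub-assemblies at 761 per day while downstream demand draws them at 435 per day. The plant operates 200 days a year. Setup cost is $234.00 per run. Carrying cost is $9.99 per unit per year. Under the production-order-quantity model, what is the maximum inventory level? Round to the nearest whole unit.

Annual demand D = 435 × 200 = 87,000.
Production build-up factor (1 − d/p) = 1 − 435/761 = 0.4284.
Q* = √(2DS / (H(1 − d/p))) = √(2 × 87,000 × 234 / (9.99 × 0.4284)).
= √(40,716,000 / 4.2796) ≈ 3084.490.
Maximum inventory = Q*(1 − d/p) = 3084.490 × 0.4284 ≈ 1321.345.

I_max ≈ 1,321 sub-assemblies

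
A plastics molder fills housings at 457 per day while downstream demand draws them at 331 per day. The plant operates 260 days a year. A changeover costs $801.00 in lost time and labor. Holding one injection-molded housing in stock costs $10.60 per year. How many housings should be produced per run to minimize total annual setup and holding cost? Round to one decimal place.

Annual demand D = 331 × 260 = 86,060.
Production build-up factor (1 − d/p) = 1 − 331/457 = 0.2757.
Q* = √(2DS / (H(1 − d/p))) = √(2 × 86,060 × 801 / (10.6 × 0.2757)).
= √(137,868,120 / 2.9225) ≈ 6868.341.

Q* ≈ 6,868.3 housings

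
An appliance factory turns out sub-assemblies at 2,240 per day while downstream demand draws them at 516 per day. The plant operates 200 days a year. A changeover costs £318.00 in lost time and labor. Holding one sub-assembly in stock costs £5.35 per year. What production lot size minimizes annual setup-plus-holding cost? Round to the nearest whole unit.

Annual demand D = 516 × 200 = 103,200.
Production build-up factor (1 − d/p) = 1 − 516/2,240 = 0.7696.
Q* = √(2DS / (H(1 − d/p))) = √(2 × 103,200 × 318 / (5.35 × 0.7696)).
= √(65,635,200 / 4.1176) ≈ 3992.518.

Q* ≈ 3,993 sub-assemblies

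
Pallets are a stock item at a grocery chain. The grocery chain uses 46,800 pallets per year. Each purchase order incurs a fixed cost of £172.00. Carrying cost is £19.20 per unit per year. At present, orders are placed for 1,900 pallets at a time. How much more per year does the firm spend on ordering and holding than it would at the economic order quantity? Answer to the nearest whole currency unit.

EOQ = √(2DS/H) = √(2 × 46,800 × 172 / 19.2) ≈ 915.70.
Cost at Q* = (D/Q*)S + (Q*/2)H = √(2DSH) ≈ £17,581.37.
Cost at Q = 1,900: (46,800/1,900)×172 + (1,900/2)×19.2 = £4,236.63 + £18,240.00 = £22,476.63.
Excess = £22,476.63 − £17,581.37 = £4,895.26.

Extra cost ≈ £4,895 per year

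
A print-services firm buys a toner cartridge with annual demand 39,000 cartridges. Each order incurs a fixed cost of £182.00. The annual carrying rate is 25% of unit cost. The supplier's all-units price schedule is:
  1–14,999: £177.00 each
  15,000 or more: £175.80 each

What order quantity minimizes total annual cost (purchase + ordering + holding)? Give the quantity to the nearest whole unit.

Q* ≈ 566 cartridges

Holding cost per unit per year at price C is H = 0.25·C.
Evaluate total cost at each tier's feasible EOQ or, if the EOQ is below the tier, at the tier's minimum quantity.
EOQ at £177.00 = 566.4 (feasible in tier 1): TC = 39,000×£177.00 + (39,000/566.4)×182 + (566.4/2)×0.25×£177.00 = £6,928,063.38.
EOQ at £175.80 = 568.3 < 15000, so use break Q=15000: TC = 39,000×£175.80 + (39,000/15000.0)×182 + (15000.0/2)×0.25×£175.80 = £7,186,298.20.
Lowest total cost is £6,928,063.38 at Q = 566.4.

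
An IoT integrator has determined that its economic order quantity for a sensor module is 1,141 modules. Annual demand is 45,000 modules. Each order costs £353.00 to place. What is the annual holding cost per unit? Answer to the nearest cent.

Squaring Q* = √(2DS/H) gives Q*² = 2DS/H.
From Q* = √(2DS/H): H = 2DS / Q*² = 2 × 45,000 × 353 / 1,141² = 24.4032.

H ≈ £24.40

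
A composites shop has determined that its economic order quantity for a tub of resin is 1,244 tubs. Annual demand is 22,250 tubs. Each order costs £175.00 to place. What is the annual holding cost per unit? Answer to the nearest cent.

H ≈ £5.03

Squaring Q* = √(2DS/H) gives Q*² = 2DS/H.
From Q* = √(2DS/H): H = 2DS / Q*² = 2 × 22,250 × 175 / 1,244² = 5.0322.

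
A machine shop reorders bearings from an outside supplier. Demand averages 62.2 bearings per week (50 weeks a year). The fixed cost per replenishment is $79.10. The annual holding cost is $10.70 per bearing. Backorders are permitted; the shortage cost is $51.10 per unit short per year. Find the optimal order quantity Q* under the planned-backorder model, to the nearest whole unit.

Q* ≈ 236 bearings

Annual demand D = 62.2 × 50 = 3,110.
With planned backorders, Q* = √(2DS/H) · √((H+B)/B).
√(2DS/H) = √(2 × 3,110 × 79.1 / 10.7) = 214.433.
√((H+B)/B) = √((10.7+51.1)/51.1) = 1.0997.
Q* ≈ 235.817.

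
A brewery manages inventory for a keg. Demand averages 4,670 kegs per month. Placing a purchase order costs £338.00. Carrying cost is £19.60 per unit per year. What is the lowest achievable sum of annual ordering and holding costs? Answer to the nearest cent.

Annual demand D = 4,670 × 12 = 56,040.
The optimal lot size = √(2DS/H) = √(2 × 56,040 × 338 / 19.6) ≈ 1390.25.
At the optimum the two cost components are equal, so total cost = 2·(Q*/2)H = Q*·H.
Minimum total = √(2DSH) = √(2 × 56,040 × 338 × 19.6) ≈ 27248.992.

TC* ≈ £27,248.99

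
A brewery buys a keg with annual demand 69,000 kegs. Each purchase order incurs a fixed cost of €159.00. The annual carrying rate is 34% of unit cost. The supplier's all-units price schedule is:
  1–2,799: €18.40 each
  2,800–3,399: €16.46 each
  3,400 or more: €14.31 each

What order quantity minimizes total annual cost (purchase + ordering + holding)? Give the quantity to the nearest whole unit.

Holding cost per unit per year at price C is H = 0.34·C.
For each price level, check whether its EOQ is feasible; otherwise the best quantity at that price is the breakpoint.
EOQ at €18.40 = 1872.8 (feasible in tier 1): TC = 69,000×€18.40 + (69,000/1872.8)×159 + (1872.8/2)×0.34×€18.40 = €1,281,316.19.
EOQ at €16.46 = 1980.1 < 2800, so use break Q=2800: TC = 69,000×€16.46 + (69,000/2800.0)×159 + (2800.0/2)×0.34×€16.46 = €1,147,493.17.
EOQ at €14.31 = 2123.6 < 3400, so use break Q=3400: TC = 69,000×€14.31 + (69,000/3400.0)×159 + (3400.0/2)×0.34×€14.31 = €998,887.94.
Lowest total cost is €998,887.94 at Q = 3400.0.

Q* ≈ 3,400 kegs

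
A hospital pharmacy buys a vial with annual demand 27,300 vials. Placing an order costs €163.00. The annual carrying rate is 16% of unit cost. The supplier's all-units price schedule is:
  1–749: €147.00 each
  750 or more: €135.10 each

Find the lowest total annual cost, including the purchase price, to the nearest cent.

TC* ≈ €3,702,269.20

Holding cost per unit per year at price C is H = 0.16·C.
Evaluate total cost at each tier's feasible EOQ or, if the EOQ is below the tier, at the tier's minimum quantity.
EOQ at €147.00 = 615.1 (feasible in tier 1): TC = 27,300×€147.00 + (27,300/615.1)×163 + (615.1/2)×0.16×€147.00 = €4,027,568.01.
EOQ at €135.10 = 641.7 < 750, so use break Q=750: TC = 27,300×€135.10 + (27,300/750.0)×163 + (750.0/2)×0.16×€135.10 = €3,702,269.20.
Lowest total cost among the candidates is at Q = 750.0.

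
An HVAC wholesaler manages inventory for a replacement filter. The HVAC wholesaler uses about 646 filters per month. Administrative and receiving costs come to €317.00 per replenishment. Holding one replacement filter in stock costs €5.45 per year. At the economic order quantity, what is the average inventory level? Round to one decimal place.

Annual demand D = 646 × 12 = 7,752.
EOQ = √(2DS/H) = √(2 × 7,752 × 317 / 5.45) ≈ 949.63.
Average inventory = Q*/2 ≈ 949.63 / 2 = 474.814.

Average inventory ≈ 474.8 filters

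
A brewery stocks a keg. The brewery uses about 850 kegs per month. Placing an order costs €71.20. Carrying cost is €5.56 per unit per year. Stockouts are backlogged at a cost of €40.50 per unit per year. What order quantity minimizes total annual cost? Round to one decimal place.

Annual demand D = 850 × 12 = 10,200.
With planned backorders, Q* = √(2DS/H) · √((H+B)/B).
√(2DS/H) = √(2 × 10,200 × 71.2 / 5.56) = 511.114.
√((H+B)/B) = √((5.56+40.5)/40.5) = 1.0664.
Q* ≈ 545.070.

Q* ≈ 545.1 kegs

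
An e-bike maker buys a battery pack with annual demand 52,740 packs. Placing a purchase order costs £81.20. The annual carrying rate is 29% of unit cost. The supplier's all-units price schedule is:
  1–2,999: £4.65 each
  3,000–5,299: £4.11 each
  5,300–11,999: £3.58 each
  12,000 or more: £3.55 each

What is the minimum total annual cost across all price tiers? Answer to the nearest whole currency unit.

TC* ≈ £192,368

Holding cost per unit per year at price C is H = 0.29·C.
For each price level, check whether its EOQ is feasible; otherwise the best quantity at that price is the breakpoint.
EOQ at £4.65 = 2520.2 (feasible in tier 1): TC = 52,740×£4.65 + (52,740/2520.2)×81.2 + (2520.2/2)×0.29×£4.65 = £248,639.51.
EOQ at £4.11 = 2680.7 < 3000, so use break Q=3000: TC = 52,740×£4.11 + (52,740/3000.0)×81.2 + (3000.0/2)×0.29×£4.11 = £219,976.75.
EOQ at £3.58 = 2872.3 < 5300, so use break Q=5300: TC = 52,740×£3.58 + (52,740/5300.0)×81.2 + (5300.0/2)×0.29×£3.58 = £192,368.45.
EOQ at £3.55 = 2884.4 < 12000, so use break Q=12000: TC = 52,740×£3.55 + (52,740/12000.0)×81.2 + (12000.0/2)×0.29×£3.55 = £193,760.87.
Lowest total cost among the candidates is at Q = 5300.0.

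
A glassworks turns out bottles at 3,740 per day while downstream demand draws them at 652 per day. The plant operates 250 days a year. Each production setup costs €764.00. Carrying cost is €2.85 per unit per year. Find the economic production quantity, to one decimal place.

Annual demand D = 652 × 250 = 163,000.
Production build-up factor (1 − d/p) = 1 − 652/3,740 = 0.8257.
Q* = √(2DS / (H(1 − d/p))) = √(2 × 163,000 × 764 / (2.85 × 0.8257)).
= √(249,064,000 / 2.3532) ≈ 10287.982.

Q* ≈ 10,288.0 bottles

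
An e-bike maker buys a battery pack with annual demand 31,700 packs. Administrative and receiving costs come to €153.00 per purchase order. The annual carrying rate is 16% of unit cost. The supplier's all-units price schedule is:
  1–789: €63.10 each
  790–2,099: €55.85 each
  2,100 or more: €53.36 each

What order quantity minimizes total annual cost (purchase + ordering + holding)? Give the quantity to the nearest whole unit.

Q* ≈ 2,100 packs

Holding cost per unit per year at price C is H = 0.16·C.
For each price level, check whether its EOQ is feasible; otherwise the best quantity at that price is the breakpoint.
Tier 1 (€63.10): EOQ = 980.2 exceeds tier's upper bound 789, so this tier is dominated.
EOQ at €55.85 = 1041.9 (feasible in tier 2): TC = 31,700×€55.85 + (31,700/1041.9)×153 + (1041.9/2)×0.16×€55.85 = €1,779,755.26.
EOQ at €53.36 = 1065.9 < 2100, so use break Q=2100: TC = 31,700×€53.36 + (31,700/2100.0)×153 + (2100.0/2)×0.16×€53.36 = €1,702,786.05.
Lowest total cost is €1,702,786.05 at Q = 2100.0.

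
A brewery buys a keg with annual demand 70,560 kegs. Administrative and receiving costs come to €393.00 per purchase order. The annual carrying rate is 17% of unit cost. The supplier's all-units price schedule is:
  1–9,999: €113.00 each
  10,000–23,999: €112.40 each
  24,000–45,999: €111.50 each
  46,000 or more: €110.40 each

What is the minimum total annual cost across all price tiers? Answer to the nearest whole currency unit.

Holding cost per unit per year at price C is H = 0.17·C.
Candidates are each tier's EOQ (if it falls in that tier) and each price-break quantity.
EOQ at €113.00 = 1699.1 (feasible in tier 1): TC = 70,560×€113.00 + (70,560/1699.1)×393 + (1699.1/2)×0.17×€113.00 = €8,005,920.31.
EOQ at €112.40 = 1703.7 < 10000, so use break Q=10000: TC = 70,560×€112.40 + (70,560/10000.0)×393 + (10000.0/2)×0.17×€112.40 = €8,029,257.01.
EOQ at €111.50 = 1710.5 < 24000, so use break Q=24000: TC = 70,560×€111.50 + (70,560/24000.0)×393 + (24000.0/2)×0.17×€111.50 = €8,096,055.42.
EOQ at €110.40 = 1719.0 < 46000, so use break Q=46000: TC = 70,560×€110.40 + (70,560/46000.0)×393 + (46000.0/2)×0.17×€110.40 = €8,222,090.83.
Lowest total cost among the candidates is at Q = 1699.1.

TC* ≈ €8,005,920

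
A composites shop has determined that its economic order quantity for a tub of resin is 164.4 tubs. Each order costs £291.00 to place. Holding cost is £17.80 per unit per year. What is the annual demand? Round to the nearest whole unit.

D ≈ 827 tubs per year

Squaring Q* = √(2DS/H) gives Q*² = 2DS/H.
From Q* = √(2DS/H): D = Q*²H / (2S) = 164.4² × 17.8 / (2 × 291) = 826.610.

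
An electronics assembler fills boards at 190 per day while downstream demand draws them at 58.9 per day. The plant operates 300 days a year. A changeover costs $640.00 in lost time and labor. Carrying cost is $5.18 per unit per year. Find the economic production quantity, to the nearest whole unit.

Q* ≈ 2,516 boards

Annual demand D = 58.9 × 300 = 17,670.
Production build-up factor (1 − d/p) = 1 − 58.9/190 = 0.6900.
Q* = √(2DS / (H(1 − d/p))) = √(2 × 17,670 × 640 / (5.18 × 0.6900)).
= √(22,617,600 / 3.5742) ≈ 2515.555.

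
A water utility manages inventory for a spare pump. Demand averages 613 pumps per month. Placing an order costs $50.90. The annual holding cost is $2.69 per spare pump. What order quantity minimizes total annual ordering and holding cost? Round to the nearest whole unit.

Annual demand D = 613 × 12 = 7,356.
EOQ = √(2DS / H) = √(2 × 7,356 × 50.9 / 2.69).
= √(748,840.8 / 2.69) = √278,379.4796 ≈ 527.617.

Q* ≈ 528 pumps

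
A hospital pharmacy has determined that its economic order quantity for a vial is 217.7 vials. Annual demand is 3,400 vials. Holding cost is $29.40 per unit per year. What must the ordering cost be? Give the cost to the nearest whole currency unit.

S ≈ $205

The basic EOQ model gives Q* = √(2DS/H); rearrange for the unknown.
From Q* = √(2DS/H): S = Q*²H / (2D) = 217.7² × 29.4 / (2 × 3,400) = 204.9063.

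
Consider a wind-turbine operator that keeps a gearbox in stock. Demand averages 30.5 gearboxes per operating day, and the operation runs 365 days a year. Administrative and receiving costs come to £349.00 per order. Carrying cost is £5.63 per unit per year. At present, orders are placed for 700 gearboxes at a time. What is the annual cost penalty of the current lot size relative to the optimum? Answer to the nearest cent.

Annual demand D = 30.5 × 365 = 11,132.5.
EOQ = √(2DS/H) = √(2 × 11,132.5 × 349 / 5.63) ≈ 1174.82.
Cost at Q* = (D/Q*)S + (Q*/2)H = √(2DSH) ≈ £6,614.21.
Cost at Q = 700: (11,132.5/700)×349 + (700/2)×5.63 = £5,550.35 + £1,970.50 = £7,520.85.
Excess = £7,520.85 − £6,614.21 = £906.63.

Extra cost ≈ £906.63 per year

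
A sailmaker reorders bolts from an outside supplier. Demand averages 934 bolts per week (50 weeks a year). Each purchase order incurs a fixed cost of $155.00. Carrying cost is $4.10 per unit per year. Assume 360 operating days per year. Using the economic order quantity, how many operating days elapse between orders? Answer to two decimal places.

Annual demand D = 934 × 50 = 46,700.
Q* = √(2DS/H) = √(2 × 46,700 × 155 / 4.1) ≈ 1879.09.
Cycle time = Q*/D × 360 = 1879.09 / 46,700 × 360 ≈ 14.485 days.

T ≈ 14.49 days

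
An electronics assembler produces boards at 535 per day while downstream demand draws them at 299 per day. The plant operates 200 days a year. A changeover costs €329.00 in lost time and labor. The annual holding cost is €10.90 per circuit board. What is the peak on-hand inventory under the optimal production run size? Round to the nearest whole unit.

Annual demand D = 299 × 200 = 59,800.
Production build-up factor (1 − d/p) = 1 − 299/535 = 0.4411.
Q* = √(2DS / (H(1 − d/p))) = √(2 × 59,800 × 329 / (10.9 × 0.4411)).
= √(39,348,400 / 4.8082) ≈ 2860.693.
Maximum inventory = Q*(1 − d/p) = 2860.693 × 0.4411 ≈ 1261.913.

I_max ≈ 1,262 boards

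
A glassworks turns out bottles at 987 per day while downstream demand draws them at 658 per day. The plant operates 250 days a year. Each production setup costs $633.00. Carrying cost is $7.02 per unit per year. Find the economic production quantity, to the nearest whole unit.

Q* ≈ 9,434 bottles

Annual demand D = 658 × 250 = 164,500.
Production build-up factor (1 − d/p) = 1 − 658/987 = 0.3333.
Q* = √(2DS / (H(1 − d/p))) = √(2 × 164,500 × 633 / (7.02 × 0.3333)).
= √(208,257,000 / 2.34) ≈ 9433.913.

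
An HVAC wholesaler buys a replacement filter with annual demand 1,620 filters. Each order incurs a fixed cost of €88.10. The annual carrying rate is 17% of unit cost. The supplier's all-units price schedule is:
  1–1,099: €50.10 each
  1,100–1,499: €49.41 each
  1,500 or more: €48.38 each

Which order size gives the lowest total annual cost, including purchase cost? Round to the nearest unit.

Q* ≈ 183 filters

Holding cost per unit per year at price C is H = 0.17·C.
Evaluate total cost at each tier's feasible EOQ or, if the EOQ is below the tier, at the tier's minimum quantity.
EOQ at €50.10 = 183.1 (feasible in tier 1): TC = 1,620×€50.10 + (1,620/183.1)×88.1 + (183.1/2)×0.17×€50.10 = €82,721.21.
EOQ at €49.41 = 184.3 < 1100, so use break Q=1100: TC = 1,620×€49.41 + (1,620/1100.0)×88.1 + (1100.0/2)×0.17×€49.41 = €84,793.78.
EOQ at €48.38 = 186.3 < 1500, so use break Q=1500: TC = 1,620×€48.38 + (1,620/1500.0)×88.1 + (1500.0/2)×0.17×€48.38 = €84,639.20.
Lowest total cost is €82,721.21 at Q = 183.1.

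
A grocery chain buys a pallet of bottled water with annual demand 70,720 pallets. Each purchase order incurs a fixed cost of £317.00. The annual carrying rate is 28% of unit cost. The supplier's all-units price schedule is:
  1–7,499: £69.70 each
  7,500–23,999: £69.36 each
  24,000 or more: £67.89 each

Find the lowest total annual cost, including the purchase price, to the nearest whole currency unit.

Holding cost per unit per year at price C is H = 0.28·C.
For each price level, check whether its EOQ is feasible; otherwise the best quantity at that price is the breakpoint.
EOQ at £69.70 = 1515.7 (feasible in tier 1): TC = 70,720×£69.70 + (70,720/1515.7)×317 + (1515.7/2)×0.28×£69.70 = £4,958,764.88.
EOQ at £69.36 = 1519.4 < 7500, so use break Q=7500: TC = 70,720×£69.36 + (70,720/7500.0)×317 + (7500.0/2)×0.28×£69.36 = £4,980,956.30.
EOQ at £67.89 = 1535.8 < 24000, so use break Q=24000: TC = 70,720×£67.89 + (70,720/24000.0)×317 + (24000.0/2)×0.28×£67.89 = £5,030,225.29.
Lowest total cost among the candidates is at Q = 1515.7.

TC* ≈ £4,958,765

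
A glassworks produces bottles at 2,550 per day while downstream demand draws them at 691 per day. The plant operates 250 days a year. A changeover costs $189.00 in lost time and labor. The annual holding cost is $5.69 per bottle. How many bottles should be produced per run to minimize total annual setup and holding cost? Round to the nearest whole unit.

Annual demand D = 691 × 250 = 172,750.
Production build-up factor (1 − d/p) = 1 − 691/2,550 = 0.7290.
Q* = √(2DS / (H(1 − d/p))) = √(2 × 172,750 × 189 / (5.69 × 0.7290)).
= √(65,299,500 / 4.1481) ≈ 3967.612.

Q* ≈ 3,968 bottles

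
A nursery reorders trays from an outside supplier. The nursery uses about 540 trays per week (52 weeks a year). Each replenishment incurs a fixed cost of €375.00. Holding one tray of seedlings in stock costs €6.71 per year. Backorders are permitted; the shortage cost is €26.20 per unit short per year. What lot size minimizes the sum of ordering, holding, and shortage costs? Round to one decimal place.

Q* ≈ 1,985.6 trays

Annual demand D = 540 × 52 = 28,080.
With planned backorders, Q* = √(2DS/H) · √((H+B)/B).
√(2DS/H) = √(2 × 28,080 × 375 / 6.71) = 1771.609.
√((H+B)/B) = √((6.71+26.2)/26.2) = 1.1208.
Q* ≈ 1985.552.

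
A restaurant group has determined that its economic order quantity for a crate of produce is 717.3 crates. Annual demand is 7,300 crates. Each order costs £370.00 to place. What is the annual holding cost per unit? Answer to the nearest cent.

Invert the EOQ relation Q*² = 2DS/H.
From Q* = √(2DS/H): H = 2DS / Q*² = 2 × 7,300 × 370 / 717.3² = 10.4991.

H ≈ £10.50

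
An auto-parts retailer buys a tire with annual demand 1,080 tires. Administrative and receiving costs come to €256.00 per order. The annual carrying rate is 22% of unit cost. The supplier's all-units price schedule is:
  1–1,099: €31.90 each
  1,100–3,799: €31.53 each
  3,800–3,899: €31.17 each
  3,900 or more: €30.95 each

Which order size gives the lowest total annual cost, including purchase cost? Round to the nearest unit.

Holding cost per unit per year at price C is H = 0.22·C.
Candidates are each tier's EOQ (if it falls in that tier) and each price-break quantity.
EOQ at €31.90 = 280.7 (feasible in tier 1): TC = 1,080×€31.90 + (1,080/280.7)×256 + (280.7/2)×0.22×€31.90 = €36,421.94.
EOQ at €31.53 = 282.3 < 1100, so use break Q=1100: TC = 1,080×€31.53 + (1,080/1100.0)×256 + (1100.0/2)×0.22×€31.53 = €38,118.88.
EOQ at €31.17 = 284.0 < 3800, so use break Q=3800: TC = 1,080×€31.17 + (1,080/3800.0)×256 + (3800.0/2)×0.22×€31.17 = €46,765.42.
EOQ at €30.95 = 285.0 < 3900, so use break Q=3900: TC = 1,080×€30.95 + (1,080/3900.0)×256 + (3900.0/2)×0.22×€30.95 = €46,774.44.
Lowest total cost is €36,421.94 at Q = 280.7.

Q* ≈ 281 tires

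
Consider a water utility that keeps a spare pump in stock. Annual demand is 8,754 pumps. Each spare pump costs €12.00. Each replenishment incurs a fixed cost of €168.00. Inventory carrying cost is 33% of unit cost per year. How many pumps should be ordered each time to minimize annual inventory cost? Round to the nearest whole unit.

Holding cost H = 0.33 × €12.00 = €3.9600 per unit per year.
EOQ = √(2DS / H) = √(2 × 8,754 × 168 / 3.96).
= √(2,941,344 / 3.96) = √742,763.6364 ≈ 861.837.

Q* ≈ 862 pumps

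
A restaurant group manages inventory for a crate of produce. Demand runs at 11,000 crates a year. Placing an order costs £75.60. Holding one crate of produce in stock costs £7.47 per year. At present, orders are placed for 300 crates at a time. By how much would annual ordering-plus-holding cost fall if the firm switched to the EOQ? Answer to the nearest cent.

EOQ = √(2DS/H) = √(2 × 11,000 × 75.6 / 7.47) ≈ 471.86.
Cost at Q* = (D/Q*)S + (Q*/2)H = √(2DSH) ≈ £3,524.78.
Cost at Q = 300: (11,000/300)×75.6 + (300/2)×7.47 = £2,772.00 + £1,120.50 = £3,892.50.
Excess = £3,892.50 − £3,524.78 = £367.72.

Extra cost ≈ £367.72 per year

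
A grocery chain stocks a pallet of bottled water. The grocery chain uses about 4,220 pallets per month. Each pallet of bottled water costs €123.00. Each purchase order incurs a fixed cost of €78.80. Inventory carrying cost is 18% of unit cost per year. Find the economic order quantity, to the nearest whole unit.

Q* ≈ 600 pallets

Annual demand D = 4,220 × 12 = 50,640.
Holding cost H = 0.18 × €123.00 = €22.1400 per unit per year.
EOQ = √(2DS / H) = √(2 × 50,640 × 78.8 / 22.14).
= √(7,980,864 / 22.14) = √360,472.6287 ≈ 600.394.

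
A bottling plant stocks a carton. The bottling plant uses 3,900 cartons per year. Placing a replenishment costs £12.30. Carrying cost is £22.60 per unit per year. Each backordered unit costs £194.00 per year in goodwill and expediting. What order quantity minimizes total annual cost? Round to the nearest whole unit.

Q* ≈ 69 cartons

With planned backorders, Q* = √(2DS/H) · √((H+B)/B).
√(2DS/H) = √(2 × 3,900 × 12.3 / 22.6) = 65.155.
√((H+B)/B) = √((22.6+194)/194) = 1.0566.
Q* ≈ 68.845.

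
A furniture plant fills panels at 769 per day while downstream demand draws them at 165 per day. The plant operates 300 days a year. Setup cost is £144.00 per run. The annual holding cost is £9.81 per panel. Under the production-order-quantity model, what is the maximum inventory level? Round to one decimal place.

I_max ≈ 1,068.4 panels

Annual demand D = 165 × 300 = 49,500.
Production build-up factor (1 − d/p) = 1 − 165/769 = 0.7854.
Q* = √(2DS / (H(1 − d/p))) = √(2 × 49,500 × 144 / (9.81 × 0.7854)).
= √(14,256,000 / 7.7051) ≈ 1360.220.
Maximum inventory = Q*(1 − d/p) = 1360.220 × 0.7854 ≈ 1068.365.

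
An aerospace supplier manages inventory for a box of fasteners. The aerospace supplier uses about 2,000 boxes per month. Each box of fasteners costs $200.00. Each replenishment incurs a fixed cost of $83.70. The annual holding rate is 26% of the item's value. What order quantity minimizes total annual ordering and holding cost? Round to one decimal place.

Q* ≈ 278.0 boxes

Annual demand D = 2,000 × 12 = 24,000.
Holding cost H = 0.26 × $200.00 = $52.0000 per unit per year.
EOQ = √(2DS / H) = √(2 × 24,000 × 83.7 / 52).
= √(4,017,600 / 52) = √77,261.5385 ≈ 277.960.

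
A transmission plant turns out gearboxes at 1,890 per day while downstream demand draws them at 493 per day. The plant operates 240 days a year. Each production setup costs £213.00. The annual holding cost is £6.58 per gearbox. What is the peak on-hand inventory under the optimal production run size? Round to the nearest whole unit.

Annual demand D = 493 × 240 = 118,320.
Production build-up factor (1 − d/p) = 1 − 493/1,890 = 0.7392.
Q* = √(2DS / (H(1 − d/p))) = √(2 × 118,320 × 213 / (6.58 × 0.7392)).
= √(50,404,320 / 4.8636) ≈ 3219.242.
Maximum inventory = Q*(1 − d/p) = 3219.242 × 0.7392 ≈ 2379.514.

I_max ≈ 2,380 gearboxes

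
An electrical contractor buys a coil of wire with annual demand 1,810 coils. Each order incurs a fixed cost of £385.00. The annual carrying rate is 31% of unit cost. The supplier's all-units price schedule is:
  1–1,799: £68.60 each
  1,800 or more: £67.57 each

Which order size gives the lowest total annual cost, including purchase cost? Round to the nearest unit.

Q* ≈ 256 coils

Holding cost per unit per year at price C is H = 0.31·C.
Candidates are each tier's EOQ (if it falls in that tier) and each price-break quantity.
EOQ at £68.60 = 256.0 (feasible in tier 1): TC = 1,810×£68.60 + (1,810/256.0)×385 + (256.0/2)×0.31×£68.60 = £129,610.12.
EOQ at £67.57 = 257.9 < 1800, so use break Q=1800: TC = 1,810×£67.57 + (1,810/1800.0)×385 + (1800.0/2)×0.31×£67.57 = £141,540.87.
Lowest total cost is £129,610.12 at Q = 256.0.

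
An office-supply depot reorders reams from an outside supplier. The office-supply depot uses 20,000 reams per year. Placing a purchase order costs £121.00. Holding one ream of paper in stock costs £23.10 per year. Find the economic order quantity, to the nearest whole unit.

Q* ≈ 458 reams

EOQ = √(2DS / H) = √(2 × 20,000 × 121 / 23.1).
= √(4,840,000 / 23.1) = √209,523.8095 ≈ 457.738.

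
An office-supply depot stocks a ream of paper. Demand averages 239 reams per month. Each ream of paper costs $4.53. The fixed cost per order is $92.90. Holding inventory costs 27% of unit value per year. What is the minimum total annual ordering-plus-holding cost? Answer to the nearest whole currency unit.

TC* ≈ $807

Annual demand D = 239 × 12 = 2,868.
Holding cost H = 0.27 × $4.53 = $1.2231 per unit per year.
The optimal lot size = √(2DS/H) = √(2 × 2,868 × 92.9 / 1.2231) ≈ 660.06.
At Q*, ordering cost (D/Q*)S equals holding cost (Q*/2)H, each = √(DSH/2).
Minimum total = √(2DSH) = √(2 × 2,868 × 92.9 × 1.2231) ≈ 807.316.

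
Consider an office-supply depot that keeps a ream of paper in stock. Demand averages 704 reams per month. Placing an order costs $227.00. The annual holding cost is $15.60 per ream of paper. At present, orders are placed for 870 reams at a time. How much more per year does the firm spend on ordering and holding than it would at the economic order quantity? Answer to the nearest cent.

Extra cost ≈ $1,255.13 per year

Annual demand D = 704 × 12 = 8,448.
EOQ = √(2DS/H) = √(2 × 8,448 × 227 / 15.6) ≈ 495.84.
Cost at Q* = (D/Q*)S + (Q*/2)H = √(2DSH) ≈ $7,735.12.
Cost at Q = 870: (8,448/870)×227 + (870/2)×15.6 = $2,204.25 + $6,786.00 = $8,990.25.
Excess = $8,990.25 − $7,735.12 = $1,255.13.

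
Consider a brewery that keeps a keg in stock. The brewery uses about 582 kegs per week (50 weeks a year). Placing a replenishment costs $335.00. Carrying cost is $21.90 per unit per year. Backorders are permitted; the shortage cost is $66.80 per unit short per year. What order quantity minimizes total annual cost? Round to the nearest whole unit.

Q* ≈ 1,087 kegs

Annual demand D = 582 × 50 = 29,100.
With planned backorders, Q* = √(2DS/H) · √((H+B)/B).
√(2DS/H) = √(2 × 29,100 × 335 / 21.9) = 943.543.
√((H+B)/B) = √((21.9+66.8)/66.8) = 1.1523.
Q* ≈ 1087.265.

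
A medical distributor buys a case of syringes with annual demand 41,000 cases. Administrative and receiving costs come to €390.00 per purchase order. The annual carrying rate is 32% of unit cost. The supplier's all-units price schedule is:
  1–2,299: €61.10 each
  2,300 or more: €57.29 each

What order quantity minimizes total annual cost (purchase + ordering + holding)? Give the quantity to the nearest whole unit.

Q* ≈ 2,300 cases

Holding cost per unit per year at price C is H = 0.32·C.
For each price level, check whether its EOQ is feasible; otherwise the best quantity at that price is the breakpoint.
EOQ at €61.10 = 1278.9 (feasible in tier 1): TC = 41,000×€61.10 + (41,000/1278.9)×390 + (1278.9/2)×0.32×€61.10 = €2,530,105.46.
EOQ at €57.29 = 1320.8 < 2300, so use break Q=2300: TC = 41,000×€57.29 + (41,000/2300.0)×390 + (2300.0/2)×0.32×€57.29 = €2,376,924.89.
Lowest total cost is €2,376,924.89 at Q = 2300.0.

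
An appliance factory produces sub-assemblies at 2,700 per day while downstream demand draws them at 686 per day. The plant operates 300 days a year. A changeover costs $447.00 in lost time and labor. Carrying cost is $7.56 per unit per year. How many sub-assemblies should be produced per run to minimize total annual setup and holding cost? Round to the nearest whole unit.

Q* ≈ 5,712 sub-assemblies

Annual demand D = 686 × 300 = 205,800.
Production build-up factor (1 − d/p) = 1 − 686/2,700 = 0.7459.
Q* = √(2DS / (H(1 − d/p))) = √(2 × 205,800 × 447 / (7.56 × 0.7459)).
= √(183,985,200 / 5.6392) ≈ 5711.928.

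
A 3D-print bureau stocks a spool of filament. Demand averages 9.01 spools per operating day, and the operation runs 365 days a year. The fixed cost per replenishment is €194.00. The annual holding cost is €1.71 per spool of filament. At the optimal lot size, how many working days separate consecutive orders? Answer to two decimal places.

Annual demand D = 9.01 × 365 = 3,288.65.
The optimal lot size = √(2DS/H) = √(2 × 3,288.65 × 194 / 1.71) ≈ 863.83.
Cycle time = Q*/D × 365 = 863.83 / 3,288.65 × 365 ≈ 95.874 days.

T ≈ 95.87 days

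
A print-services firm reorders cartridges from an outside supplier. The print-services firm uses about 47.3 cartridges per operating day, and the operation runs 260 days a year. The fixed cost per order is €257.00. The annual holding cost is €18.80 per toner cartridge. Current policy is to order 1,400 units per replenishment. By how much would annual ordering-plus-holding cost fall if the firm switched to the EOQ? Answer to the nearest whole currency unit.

Extra cost ≈ €4,516 per year

Annual demand D = 47.3 × 260 = 12,298.
EOQ = √(2DS/H) = √(2 × 12,298 × 257 / 18.8) ≈ 579.86.
Cost at Q* = (D/Q*)S + (Q*/2)H = √(2DSH) ≈ €10,901.29.
Cost at Q = 1,400: (12,298/1,400)×257 + (1,400/2)×18.8 = €2,257.56 + €13,160.00 = €15,417.56.
Excess = €15,417.56 − €10,901.29 = €4,516.28.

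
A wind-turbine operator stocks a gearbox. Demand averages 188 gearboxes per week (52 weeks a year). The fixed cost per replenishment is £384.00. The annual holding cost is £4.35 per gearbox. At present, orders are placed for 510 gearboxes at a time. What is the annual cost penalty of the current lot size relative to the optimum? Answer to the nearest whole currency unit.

Annual demand D = 188 × 52 = 9,776.
EOQ = √(2DS/H) = √(2 × 9,776 × 384 / 4.35) ≈ 1313.76.
Cost at Q* = (D/Q*)S + (Q*/2)H = √(2DSH) ≈ £5,714.86.
Cost at Q = 510: (9,776/510)×384 + (510/2)×4.35 = £7,360.75 + £1,109.25 = £8,470.00.
Excess = £8,470.00 − £5,714.86 = £2,755.14.

Extra cost ≈ £2,755 per year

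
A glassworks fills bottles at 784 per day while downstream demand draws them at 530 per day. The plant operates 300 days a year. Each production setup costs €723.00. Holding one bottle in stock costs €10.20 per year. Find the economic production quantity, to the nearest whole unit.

Q* ≈ 8,341 bottles

Annual demand D = 530 × 300 = 159,000.
Production build-up factor (1 − d/p) = 1 − 530/784 = 0.3240.
Q* = √(2DS / (H(1 − d/p))) = √(2 × 159,000 × 723 / (10.2 × 0.3240)).
= √(229,914,000 / 3.3046) ≈ 8341.109.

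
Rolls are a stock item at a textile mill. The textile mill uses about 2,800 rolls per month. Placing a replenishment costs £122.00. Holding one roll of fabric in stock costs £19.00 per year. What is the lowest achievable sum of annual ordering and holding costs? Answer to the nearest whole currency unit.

Annual demand D = 2,800 × 12 = 33,600.
Q* = √(2DS/H) = √(2 × 33,600 × 122 / 19) ≈ 656.88.
At Q*, ordering cost (D/Q*)S equals holding cost (Q*/2)H, each = √(DSH/2).
Minimum total = √(2DSH) = √(2 × 33,600 × 122 × 19) ≈ 12480.769.

TC* ≈ £12,481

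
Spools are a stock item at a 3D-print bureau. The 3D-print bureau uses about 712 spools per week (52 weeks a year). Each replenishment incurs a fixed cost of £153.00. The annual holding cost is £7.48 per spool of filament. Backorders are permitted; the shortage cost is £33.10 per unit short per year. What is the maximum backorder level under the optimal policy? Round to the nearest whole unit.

S* ≈ 251 spools

Annual demand D = 712 × 52 = 37,024.
With planned backorders, Q* = √(2DS/H) · √((H+B)/B).
√(2DS/H) = √(2 × 37,024 × 153 / 7.48) = 1230.698.
√((H+B)/B) = √((7.48+33.1)/33.1) = 1.1072.
Q* ≈ 1362.679.
S* = Q* · H/(H+B) = 1362.679 × 7.48/40.58 ≈ 251.179.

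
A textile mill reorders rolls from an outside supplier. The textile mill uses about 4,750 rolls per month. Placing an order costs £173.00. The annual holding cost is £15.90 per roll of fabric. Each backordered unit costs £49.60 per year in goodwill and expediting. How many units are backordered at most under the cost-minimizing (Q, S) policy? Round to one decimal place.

S* ≈ 310.7 rolls

Annual demand D = 4,750 × 12 = 57,000.
With planned backorders, Q* = √(2DS/H) · √((H+B)/B).
√(2DS/H) = √(2 × 57,000 × 173 / 15.9) = 1113.722.
√((H+B)/B) = √((15.9+49.6)/49.6) = 1.1492.
Q* ≈ 1279.843.
S* = Q* · H/(H+B) = 1279.843 × 15.9/65.5 ≈ 310.679.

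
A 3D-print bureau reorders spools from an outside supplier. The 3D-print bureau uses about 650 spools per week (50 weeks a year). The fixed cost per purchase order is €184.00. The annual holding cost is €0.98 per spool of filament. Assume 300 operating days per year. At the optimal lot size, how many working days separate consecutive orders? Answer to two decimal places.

Annual demand D = 650 × 50 = 32,500.
EOQ = √(2DS/H) = √(2 × 32,500 × 184 / 0.98) ≈ 3493.43.
Cycle time = Q*/D × 300 = 3493.43 / 32,500 × 300 ≈ 32.247 days.

T ≈ 32.25 days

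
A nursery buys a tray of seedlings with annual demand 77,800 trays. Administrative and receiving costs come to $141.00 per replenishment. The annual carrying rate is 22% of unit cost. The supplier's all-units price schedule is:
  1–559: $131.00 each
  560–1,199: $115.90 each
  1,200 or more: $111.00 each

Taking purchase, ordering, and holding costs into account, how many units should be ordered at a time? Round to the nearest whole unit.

Holding cost per unit per year at price C is H = 0.22·C.
Candidates are each tier's EOQ (if it falls in that tier) and each price-break quantity.
Tier 1 ($131.00): EOQ = 872.5 exceeds tier's upper bound 559, so this tier is dominated.
EOQ at $115.90 = 927.6 (feasible in tier 2): TC = 77,800×$115.90 + (77,800/927.6)×141 + (927.6/2)×0.22×$115.90 = $9,040,671.97.
EOQ at $111.00 = 947.9 < 1200, so use break Q=1200: TC = 77,800×$111.00 + (77,800/1200.0)×141 + (1200.0/2)×0.22×$111.00 = $8,659,593.50.
Lowest total cost is $8,659,593.50 at Q = 1200.0.

Q* ≈ 1,200 trays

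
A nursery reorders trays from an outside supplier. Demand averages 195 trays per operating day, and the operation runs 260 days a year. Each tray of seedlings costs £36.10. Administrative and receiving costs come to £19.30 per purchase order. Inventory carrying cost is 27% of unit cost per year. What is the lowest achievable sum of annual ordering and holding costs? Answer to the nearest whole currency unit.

TC* ≈ £4,368

Annual demand D = 195 × 260 = 50,700.
Holding cost H = 0.27 × £36.10 = £9.7470 per unit per year.
Q* = √(2DS/H) = √(2 × 50,700 × 19.3 / 9.747) ≈ 448.09.
At Q*, ordering cost (D/Q*)S equals holding cost (Q*/2)H, each = √(DSH/2).
Minimum total = √(2DSH) = √(2 × 50,700 × 19.3 × 9.747) ≈ 4367.502.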